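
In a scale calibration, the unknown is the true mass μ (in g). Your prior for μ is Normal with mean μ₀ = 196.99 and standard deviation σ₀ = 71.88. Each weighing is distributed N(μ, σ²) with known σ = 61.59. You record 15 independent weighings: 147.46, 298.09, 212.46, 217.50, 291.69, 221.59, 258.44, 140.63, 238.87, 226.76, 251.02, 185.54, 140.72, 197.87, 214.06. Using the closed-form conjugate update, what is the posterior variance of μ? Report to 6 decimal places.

241.088344

For Normal data with known variance σ², a Normal(μ₀, σ₀²) prior on μ is conjugate. Posterior precision = 1/σ₀² + n/σ²; posterior mean is the precision-weighted average of μ₀ and x̄.
σ₀² = 71.88² = 5166.7344, σ² = 61.59² = 3793.3281; σ² + n·σ₀² = 3793.3281 + 15·5166.7344 = 81294.3441.
Posterior precision = 1/σ₀² + n/σ² = 1/5166.7344 + 15/3793.3281 = (σ² + n·σ₀²)/(σ₀²σ²) = 81294.3441/(5166.7344·3793.3281); posterior variance σₙ² = σ₀²σ²/(σ² + n·σ₀²) = 5166.7344·3793.3281/81294.3441 = 241.088344.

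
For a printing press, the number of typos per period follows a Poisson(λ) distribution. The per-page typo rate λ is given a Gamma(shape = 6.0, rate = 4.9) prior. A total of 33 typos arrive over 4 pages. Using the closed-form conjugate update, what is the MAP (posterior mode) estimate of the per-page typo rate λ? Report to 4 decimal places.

4.2697

With a Gamma(shape α, rate β) prior, the Poisson likelihood is conjugate: the posterior is Gamma(α + ΣXᵢ, β + n).
Posterior: Gamma(α+S, β+n) = Gamma(6.0+33, 4.9+4) = Gamma(39.0, 8.9).
Mode of Gamma(α,β) for α≥1 is (α−1)/β = 38.0/8.9 = 4.2697.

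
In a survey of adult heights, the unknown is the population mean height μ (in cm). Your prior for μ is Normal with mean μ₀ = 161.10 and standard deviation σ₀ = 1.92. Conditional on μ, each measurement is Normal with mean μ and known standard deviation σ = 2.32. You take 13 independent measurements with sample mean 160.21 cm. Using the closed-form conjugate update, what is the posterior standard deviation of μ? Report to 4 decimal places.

0.6101

For Normal data with known variance σ², a Normal(μ₀, σ₀²) prior on μ is conjugate. Posterior precision = 1/σ₀² + n/σ²; posterior mean is the precision-weighted average of μ₀ and x̄.
σ₀² = 1.92² = 3.6864, σ² = 2.32² = 5.3824; σ² + n·σ₀² = 5.3824 + 13·3.6864 = 53.3056.
Posterior precision = 1/σ₀² + n/σ² = 1/3.6864 + 13/5.3824 = (σ² + n·σ₀²)/(σ₀²σ²) = 53.3056/(3.6864·5.3824); posterior variance σₙ² = σ₀²σ²/(σ² + n·σ₀²) = 3.6864·5.3824/53.3056 = 0.372225.
Posterior SD = √σₙ² = √(3.6864·5.3824/53.3056) = 0.6101.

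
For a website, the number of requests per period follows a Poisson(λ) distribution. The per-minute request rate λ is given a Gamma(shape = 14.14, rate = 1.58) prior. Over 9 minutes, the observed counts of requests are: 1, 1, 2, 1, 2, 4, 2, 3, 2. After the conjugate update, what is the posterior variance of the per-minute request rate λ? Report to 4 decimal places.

With a Gamma(shape α, rate β) prior, the Poisson likelihood is conjugate: the posterior is Gamma(α + ΣXᵢ, β + n).
Sum of counts S = 18 over n = 9 minutes.
Posterior: Gamma(α+S, β+n) = Gamma(14.14+18, 1.58+9) = Gamma(32.14, 10.58).
Var = α/β² = 32.14/10.58² = 0.2871.

0.2871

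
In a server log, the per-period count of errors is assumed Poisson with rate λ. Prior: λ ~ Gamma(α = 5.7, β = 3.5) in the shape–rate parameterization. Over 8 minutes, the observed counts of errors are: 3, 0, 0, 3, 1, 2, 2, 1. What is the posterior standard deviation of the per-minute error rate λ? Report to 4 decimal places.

With a Gamma(shape α, rate β) prior, the Poisson likelihood is conjugate: the posterior is Gamma(α + ΣXᵢ, β + n).
Sum of counts S = 12 over n = 8 minutes.
Posterior: Gamma(α+S, β+n) = Gamma(5.7+12, 3.5+8) = Gamma(17.7, 11.5).
SD = √α/β = √17.7/11.5 = 0.3658.

0.3658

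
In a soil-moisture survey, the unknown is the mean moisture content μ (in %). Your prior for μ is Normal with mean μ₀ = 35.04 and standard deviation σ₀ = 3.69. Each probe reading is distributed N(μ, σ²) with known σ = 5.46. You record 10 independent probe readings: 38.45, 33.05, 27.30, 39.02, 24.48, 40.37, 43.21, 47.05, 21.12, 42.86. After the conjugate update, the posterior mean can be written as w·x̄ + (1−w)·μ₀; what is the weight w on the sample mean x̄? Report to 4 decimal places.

For Normal data with known variance σ², a Normal(μ₀, σ₀²) prior on μ is conjugate. Posterior precision = 1/σ₀² + n/σ²; posterior mean is the precision-weighted average of μ₀ and x̄.
σ₀² = 3.69² = 13.6161, σ² = 5.46² = 29.8116. Prior precision 1/σ₀² = 1/13.6161; data precision n/σ² = 10/29.8116.
w = (n/σ²)/(1/σ₀² + n/σ²) = n·σ₀²/(σ² + n·σ₀²) = 10·13.6161/(29.8116 + 10·13.6161) = 136.161/165.9726 = 0.8204.

0.8204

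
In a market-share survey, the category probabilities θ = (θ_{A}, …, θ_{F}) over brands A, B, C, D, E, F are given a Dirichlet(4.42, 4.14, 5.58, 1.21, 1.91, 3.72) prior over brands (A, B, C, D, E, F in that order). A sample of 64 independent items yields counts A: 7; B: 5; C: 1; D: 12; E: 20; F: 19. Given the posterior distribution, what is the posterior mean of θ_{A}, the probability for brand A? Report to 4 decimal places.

The Dirichlet prior is conjugate to the Multinomial likelihood: each posterior αⱼ = prior αⱼ + observed count nⱼ.
Posterior concentration: (11.42, 9.14, 6.58, 13.21, 21.91, 22.72), total = 84.98.
E[θ_{A}|data] = α_{A}/Σα = 11.42/84.98 = 0.1344.

0.1344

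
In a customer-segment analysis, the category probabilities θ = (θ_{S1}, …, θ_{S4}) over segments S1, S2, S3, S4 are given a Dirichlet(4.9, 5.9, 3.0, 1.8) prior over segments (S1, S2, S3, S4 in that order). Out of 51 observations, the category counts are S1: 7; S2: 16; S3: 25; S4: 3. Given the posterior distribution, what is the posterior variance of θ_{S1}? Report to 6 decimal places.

0.002171

The Dirichlet prior is conjugate to the Multinomial likelihood: each posterior αⱼ = prior αⱼ + observed count nⱼ.
Posterior concentration: (11.9, 21.9, 28.0, 4.8), total = 66.6.
Var[θ_j] = α_j(Σα−α_j)/((Σα)²(Σα+1)) = 11.9·54.7/(66.6²·67.6) = 0.002171.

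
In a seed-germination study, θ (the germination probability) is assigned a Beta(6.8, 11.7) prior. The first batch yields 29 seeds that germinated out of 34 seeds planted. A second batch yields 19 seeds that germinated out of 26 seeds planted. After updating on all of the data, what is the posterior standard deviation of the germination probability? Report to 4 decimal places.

The Beta prior is conjugate to a Binomial/Bernoulli likelihood; the update adds successes to α and failures to β.
After batch 1: Beta(6.8+29, 11.7+5) = Beta(35.8, 16.7).
After batch 2: Beta(35.8+19, 16.7+7) = Beta(54.8, 23.7).
Var = αβ/((α+β)²(α+β+1)) = 54.8·23.7/(78.5²·79.5) = 0.00265108; SD = √0.00265108 = 0.0515.

0.0515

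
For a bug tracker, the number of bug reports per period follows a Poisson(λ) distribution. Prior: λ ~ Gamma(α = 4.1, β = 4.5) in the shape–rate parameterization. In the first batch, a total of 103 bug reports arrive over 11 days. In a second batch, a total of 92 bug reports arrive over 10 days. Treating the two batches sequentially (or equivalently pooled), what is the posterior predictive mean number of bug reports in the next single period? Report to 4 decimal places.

With a Gamma(shape α, rate β) prior, the Poisson likelihood is conjugate: the posterior is Gamma(α + ΣXᵢ, β + n).
After batch 1: Gamma(α+S, β+n) = Gamma(4.1+103, 4.5+11) = Gamma(107.1, 15.5).
After batch 2: Gamma(α+S, β+n) = Gamma(107.1+92, 15.5+10) = Gamma(199.1, 25.5).
The predictive distribution for one future period is NegBinom with mean α/β = 7.8078.

7.8078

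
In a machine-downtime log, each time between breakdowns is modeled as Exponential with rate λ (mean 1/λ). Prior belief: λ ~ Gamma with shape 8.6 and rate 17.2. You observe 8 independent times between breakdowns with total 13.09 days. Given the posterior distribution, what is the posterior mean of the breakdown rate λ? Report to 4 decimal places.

With a Gamma(shape α, rate β) prior on the exponential rate λ, the posterior after n observations with total T = Σxᵢ is Gamma(α+n, β+T).
Posterior: Gamma(8.6+8, 17.2+13.09) = Gamma(16.6, 30.29).
Posterior mean of λ = α/β = 16.6/30.29 = 0.5480.

0.5480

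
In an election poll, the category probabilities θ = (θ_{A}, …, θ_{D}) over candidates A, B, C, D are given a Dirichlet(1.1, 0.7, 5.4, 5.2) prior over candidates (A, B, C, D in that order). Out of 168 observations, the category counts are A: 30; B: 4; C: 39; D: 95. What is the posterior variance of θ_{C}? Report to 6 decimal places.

The Dirichlet prior is conjugate to the Multinomial likelihood: each posterior αⱼ = prior αⱼ + observed count nⱼ.
Posterior concentration: (31.1, 4.7, 44.4, 100.2), total = 180.4.
Var[θ_j] = α_j(Σα−α_j)/((Σα)²(Σα+1)) = 44.4·136.0/(180.4²·181.4) = 0.001023.

0.001023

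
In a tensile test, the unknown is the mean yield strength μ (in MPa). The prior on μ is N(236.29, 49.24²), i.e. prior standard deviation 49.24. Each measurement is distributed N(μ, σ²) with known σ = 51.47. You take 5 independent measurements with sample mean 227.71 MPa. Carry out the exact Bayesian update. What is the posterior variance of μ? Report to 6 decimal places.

434.814170

For Normal data with known variance σ², a Normal(μ₀, σ₀²) prior on μ is conjugate. Posterior precision = 1/σ₀² + n/σ²; posterior mean is the precision-weighted average of μ₀ and x̄.
σ₀² = 49.24² = 2424.5776, σ² = 51.47² = 2649.1609; σ² + n·σ₀² = 2649.1609 + 5·2424.5776 = 14772.0489.
Posterior precision = 1/σ₀² + n/σ² = 1/2424.5776 + 5/2649.1609 = (σ² + n·σ₀²)/(σ₀²σ²) = 14772.0489/(2424.5776·2649.1609); posterior variance σₙ² = σ₀²σ²/(σ² + n·σ₀²) = 2424.5776·2649.1609/14772.0489 = 434.814170.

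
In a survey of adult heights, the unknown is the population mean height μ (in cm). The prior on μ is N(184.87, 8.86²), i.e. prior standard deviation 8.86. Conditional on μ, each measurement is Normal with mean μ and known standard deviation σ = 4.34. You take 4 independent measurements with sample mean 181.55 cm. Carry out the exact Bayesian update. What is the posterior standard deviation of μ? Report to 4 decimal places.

For Normal data with known variance σ², a Normal(μ₀, σ₀²) prior on μ is conjugate. Posterior precision = 1/σ₀² + n/σ²; posterior mean is the precision-weighted average of μ₀ and x̄.
σ₀² = 8.86² = 78.4996, σ² = 4.34² = 18.8356; σ² + n·σ₀² = 18.8356 + 4·78.4996 = 332.834.
Posterior precision = 1/σ₀² + n/σ² = 1/78.4996 + 4/18.8356 = (σ² + n·σ₀²)/(σ₀²σ²) = 332.834/(78.4996·18.8356); posterior variance σₙ² = σ₀²σ²/(σ² + n·σ₀²) = 78.4996·18.8356/332.834 = 4.442416.
Posterior SD = √σₙ² = √(78.4996·18.8356/332.834) = 2.1077.

2.1077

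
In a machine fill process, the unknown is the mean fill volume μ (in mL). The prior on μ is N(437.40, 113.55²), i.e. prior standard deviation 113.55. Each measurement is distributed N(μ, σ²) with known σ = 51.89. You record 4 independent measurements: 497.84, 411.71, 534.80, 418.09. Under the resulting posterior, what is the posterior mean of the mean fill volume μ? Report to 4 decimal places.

464.2103

For Normal data with known variance σ², a Normal(μ₀, σ₀²) prior on μ is conjugate. Posterior precision = 1/σ₀² + n/σ²; posterior mean is the precision-weighted average of μ₀ and x̄.
Σxᵢ = 497.84 + 411.71 + 534.80 + 418.09 = 1862.44, so n·x̄ = 1862.44.
σ₀² = 113.55² = 12893.6025, σ² = 51.89² = 2692.5721; σ² + n·σ₀² = 2692.5721 + 4·12893.6025 = 54266.9821.
Posterior mean = (μ₀/σ₀² + n·x̄/σ²)/(1/σ₀² + n/σ²) = (σ²·μ₀ + σ₀²·n·x̄)/(σ² + n·σ₀²) = (2692.5721·437.40 + 12893.6025·1862.44)/54266.9821 = 25191292.07664/54266.9821 = 464.2103.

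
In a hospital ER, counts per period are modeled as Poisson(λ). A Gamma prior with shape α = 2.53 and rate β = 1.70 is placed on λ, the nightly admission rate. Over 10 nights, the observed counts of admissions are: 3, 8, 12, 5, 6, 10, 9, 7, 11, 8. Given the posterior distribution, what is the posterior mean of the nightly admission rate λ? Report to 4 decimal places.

With a Gamma(shape α, rate β) prior, the Poisson likelihood is conjugate: the posterior is Gamma(α + ΣXᵢ, β + n).
Sum of counts S = 79 over n = 10 nights.
Posterior: Gamma(α+S, β+n) = Gamma(2.53+79, 1.70+10) = Gamma(81.53, 11.70).
Posterior mean = α/β = 81.53/11.70 = 6.9684.

6.9684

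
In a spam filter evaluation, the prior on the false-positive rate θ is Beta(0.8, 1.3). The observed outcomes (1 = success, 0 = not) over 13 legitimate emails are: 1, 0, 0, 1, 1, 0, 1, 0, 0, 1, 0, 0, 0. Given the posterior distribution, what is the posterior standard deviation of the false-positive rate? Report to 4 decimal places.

The Beta prior is conjugate to a Binomial/Bernoulli likelihood; the update adds successes to α and failures to β.
Posterior: Beta(α+k, β+n−k) = Beta(0.8+5, 1.3+8) = Beta(5.8, 9.3).
Var = αβ/((α+β)²(α+β+1)) = 5.8·9.3/(15.1²·16.1) = 0.01469370; SD = √0.01469370 = 0.1212.

0.1212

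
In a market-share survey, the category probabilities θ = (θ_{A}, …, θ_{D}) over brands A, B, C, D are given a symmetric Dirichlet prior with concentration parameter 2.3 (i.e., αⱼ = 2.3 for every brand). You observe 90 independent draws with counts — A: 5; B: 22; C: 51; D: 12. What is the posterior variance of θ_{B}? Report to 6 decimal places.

0.001846

The Dirichlet prior is conjugate to the Multinomial likelihood: each posterior αⱼ = prior αⱼ + observed count nⱼ.
Posterior concentration: (7.3, 24.3, 53.3, 14.3), total = 99.2.
Var[θ_j] = α_j(Σα−α_j)/((Σα)²(Σα+1)) = 24.3·74.9/(99.2²·100.2) = 0.001846.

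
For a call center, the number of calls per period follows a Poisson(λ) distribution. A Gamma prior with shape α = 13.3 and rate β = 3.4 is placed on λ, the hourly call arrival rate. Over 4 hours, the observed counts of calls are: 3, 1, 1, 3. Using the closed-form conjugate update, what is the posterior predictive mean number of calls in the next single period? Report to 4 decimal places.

With a Gamma(shape α, rate β) prior, the Poisson likelihood is conjugate: the posterior is Gamma(α + ΣXᵢ, β + n).
Sum of counts S = 8 over n = 4 hours.
Posterior: Gamma(α+S, β+n) = Gamma(13.3+8, 3.4+4) = Gamma(21.3, 7.4).
The predictive distribution for one future period is NegBinom with mean α/β = 2.8784.

2.8784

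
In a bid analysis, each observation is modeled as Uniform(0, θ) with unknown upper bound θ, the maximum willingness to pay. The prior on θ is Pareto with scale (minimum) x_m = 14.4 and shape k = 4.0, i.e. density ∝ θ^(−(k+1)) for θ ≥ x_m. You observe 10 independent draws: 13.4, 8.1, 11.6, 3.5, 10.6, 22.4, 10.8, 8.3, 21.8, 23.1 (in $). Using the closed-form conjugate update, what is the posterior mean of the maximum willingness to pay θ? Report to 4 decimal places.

A Pareto(scale x_m, shape k) prior on the upper bound θ of Uniform(0, θ) is conjugate: posterior is Pareto(max(x_m, max xᵢ), k + n).
Sample maximum = 23.1; prior scale x_m = 14.4 → posterior scale = max = 23.1.
Posterior shape = 4.0 + 10 = 14.0.
E[θ|data] = k·x_m/(k−1) = 14.0·23.1/13.0 = 24.8769.

24.8769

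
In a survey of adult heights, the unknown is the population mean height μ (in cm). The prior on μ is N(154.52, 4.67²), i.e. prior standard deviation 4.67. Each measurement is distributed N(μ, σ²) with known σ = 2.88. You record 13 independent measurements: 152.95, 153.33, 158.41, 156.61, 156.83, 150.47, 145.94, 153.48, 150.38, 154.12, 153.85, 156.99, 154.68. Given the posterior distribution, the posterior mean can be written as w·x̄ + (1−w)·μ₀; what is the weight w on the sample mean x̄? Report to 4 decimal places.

For Normal data with known variance σ², a Normal(μ₀, σ₀²) prior on μ is conjugate. Posterior precision = 1/σ₀² + n/σ²; posterior mean is the precision-weighted average of μ₀ and x̄.
σ₀² = 4.67² = 21.8089, σ² = 2.88² = 8.2944. Prior precision 1/σ₀² = 1/21.8089; data precision n/σ² = 13/8.2944.
w = (n/σ²)/(1/σ₀² + n/σ²) = n·σ₀²/(σ² + n·σ₀²) = 13·21.8089/(8.2944 + 13·21.8089) = 283.5157/291.8101 = 0.9716.

0.9716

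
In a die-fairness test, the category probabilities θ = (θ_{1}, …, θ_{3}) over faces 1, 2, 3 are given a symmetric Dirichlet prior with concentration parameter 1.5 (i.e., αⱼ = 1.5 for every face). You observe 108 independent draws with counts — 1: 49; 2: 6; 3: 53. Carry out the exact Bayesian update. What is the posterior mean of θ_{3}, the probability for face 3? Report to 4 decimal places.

The Dirichlet prior is conjugate to the Multinomial likelihood: each posterior αⱼ = prior αⱼ + observed count nⱼ.
Posterior concentration: (50.5, 7.5, 54.5), total = 112.5.
E[θ_{3}|data] = α_{3}/Σα = 54.5/112.5 = 0.4844.

0.4844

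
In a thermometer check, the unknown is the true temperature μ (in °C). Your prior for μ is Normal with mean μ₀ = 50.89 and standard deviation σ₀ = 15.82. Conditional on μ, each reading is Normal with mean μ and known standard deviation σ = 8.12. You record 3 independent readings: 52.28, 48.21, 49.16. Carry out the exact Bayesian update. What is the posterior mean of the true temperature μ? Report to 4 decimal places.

For Normal data with known variance σ², a Normal(μ₀, σ₀²) prior on μ is conjugate. Posterior precision = 1/σ₀² + n/σ²; posterior mean is the precision-weighted average of μ₀ and x̄.
Σxᵢ = 52.28 + 48.21 + 49.16 = 149.65, so n·x̄ = 149.65.
σ₀² = 15.82² = 250.2724, σ² = 8.12² = 65.9344; σ² + n·σ₀² = 65.9344 + 3·250.2724 = 816.7516.
Posterior mean = (μ₀/σ₀² + n·x̄/σ²)/(1/σ₀² + n/σ²) = (σ²·μ₀ + σ₀²·n·x̄)/(σ² + n·σ₀²) = (65.9344·50.89 + 250.2724·149.65)/816.7516 = 40808.666276/816.7516 = 49.9646.

49.9646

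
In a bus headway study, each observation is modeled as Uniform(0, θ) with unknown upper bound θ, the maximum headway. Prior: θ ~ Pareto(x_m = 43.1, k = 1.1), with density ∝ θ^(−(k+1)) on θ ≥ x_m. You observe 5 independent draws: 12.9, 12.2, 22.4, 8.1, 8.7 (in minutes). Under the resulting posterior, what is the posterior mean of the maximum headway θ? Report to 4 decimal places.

51.5510

A Pareto(scale x_m, shape k) prior on the upper bound θ of Uniform(0, θ) is conjugate: posterior is Pareto(max(x_m, max xᵢ), k + n).
Sample maximum = 22.4; prior scale x_m = 43.1 → posterior scale = max = 43.1.
Posterior shape = 1.1 + 5 = 6.1.
E[θ|data] = k·x_m/(k−1) = 6.1·43.1/5.1 = 51.5510.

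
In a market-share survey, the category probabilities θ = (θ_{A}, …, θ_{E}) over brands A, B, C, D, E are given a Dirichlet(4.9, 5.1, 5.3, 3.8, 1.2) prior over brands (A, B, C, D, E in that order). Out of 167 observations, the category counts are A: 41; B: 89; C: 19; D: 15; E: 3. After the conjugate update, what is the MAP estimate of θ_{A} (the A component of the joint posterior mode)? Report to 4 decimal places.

0.2463

The Dirichlet prior is conjugate to the Multinomial likelihood: each posterior αⱼ = prior αⱼ + observed count nⱼ.
Posterior concentration: (45.9, 94.1, 24.3, 18.8, 4.2), total = 187.3.
Joint mode component: (α_{A}−1)/(Σα−K) = 44.9/182.3 = 0.2463.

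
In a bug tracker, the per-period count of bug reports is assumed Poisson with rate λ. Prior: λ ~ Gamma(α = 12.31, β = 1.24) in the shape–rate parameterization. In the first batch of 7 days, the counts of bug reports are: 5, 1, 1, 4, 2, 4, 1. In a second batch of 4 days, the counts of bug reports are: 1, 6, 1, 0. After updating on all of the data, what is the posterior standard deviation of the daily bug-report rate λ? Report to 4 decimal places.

With a Gamma(shape α, rate β) prior, the Poisson likelihood is conjugate: the posterior is Gamma(α + ΣXᵢ, β + n).
Batch 1: sum of counts S = 18 over n = 7 days.
After batch 1: Gamma(α+S, β+n) = Gamma(12.31+18, 1.24+7) = Gamma(30.31, 8.24).
Batch 2: sum of counts S = 8 over n = 4 days.
After batch 2: Gamma(α+S, β+n) = Gamma(30.31+8, 8.24+4) = Gamma(38.31, 12.24).
SD = √α/β = √38.31/12.24 = 0.5057.

0.5057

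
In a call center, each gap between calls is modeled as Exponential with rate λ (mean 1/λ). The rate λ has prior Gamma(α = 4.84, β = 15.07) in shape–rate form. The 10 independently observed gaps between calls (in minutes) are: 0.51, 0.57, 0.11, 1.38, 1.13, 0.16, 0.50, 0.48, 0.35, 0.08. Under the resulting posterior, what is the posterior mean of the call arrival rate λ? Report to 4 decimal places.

With a Gamma(shape α, rate β) prior on the exponential rate λ, the posterior after n observations with total T = Σxᵢ is Gamma(α+n, β+T).
Sum of observations T = 5.27 minutes; n = 10.
Posterior: Gamma(4.84+10, 15.07+5.27) = Gamma(14.84, 20.34).
Posterior mean of λ = α/β = 14.84/20.34 = 0.7296.

0.7296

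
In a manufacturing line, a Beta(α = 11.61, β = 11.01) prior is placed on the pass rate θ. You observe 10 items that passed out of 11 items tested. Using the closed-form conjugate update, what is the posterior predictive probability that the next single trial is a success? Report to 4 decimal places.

0.6428

The Beta prior is conjugate to a Binomial/Bernoulli likelihood; the update adds successes to α and failures to β.
Posterior: Beta(α+k, β+n−k) = Beta(11.61+10, 11.01+1) = Beta(21.61, 12.01).
For a single future Bernoulli trial, P(success | data) = α/(α+β) = 0.6428.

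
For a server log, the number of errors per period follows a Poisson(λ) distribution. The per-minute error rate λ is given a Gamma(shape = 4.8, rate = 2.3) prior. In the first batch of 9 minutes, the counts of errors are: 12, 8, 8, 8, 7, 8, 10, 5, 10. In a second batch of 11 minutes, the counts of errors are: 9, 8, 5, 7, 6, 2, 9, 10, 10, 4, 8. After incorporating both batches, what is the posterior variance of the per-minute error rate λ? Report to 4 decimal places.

With a Gamma(shape α, rate β) prior, the Poisson likelihood is conjugate: the posterior is Gamma(α + ΣXᵢ, β + n).
Batch 1: sum of counts S = 76 over n = 9 minutes.
After batch 1: Gamma(α+S, β+n) = Gamma(4.8+76, 2.3+9) = Gamma(80.8, 11.3).
Batch 2: sum of counts S = 78 over n = 11 minutes.
After batch 2: Gamma(α+S, β+n) = Gamma(80.8+78, 11.3+11) = Gamma(158.8, 22.3).
Var = α/β² = 158.8/22.3² = 0.3193.

0.3193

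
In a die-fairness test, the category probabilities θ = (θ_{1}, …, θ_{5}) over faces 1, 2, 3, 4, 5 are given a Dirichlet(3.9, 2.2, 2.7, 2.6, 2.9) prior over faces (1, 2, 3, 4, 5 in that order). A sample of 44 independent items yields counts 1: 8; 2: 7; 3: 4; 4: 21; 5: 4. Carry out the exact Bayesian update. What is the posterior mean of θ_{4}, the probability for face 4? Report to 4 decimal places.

The Dirichlet prior is conjugate to the Multinomial likelihood: each posterior αⱼ = prior αⱼ + observed count nⱼ.
Posterior concentration: (11.9, 9.2, 6.7, 23.6, 6.9), total = 58.3.
E[θ_{4}|data] = α_{4}/Σα = 23.6/58.3 = 0.4048.

0.4048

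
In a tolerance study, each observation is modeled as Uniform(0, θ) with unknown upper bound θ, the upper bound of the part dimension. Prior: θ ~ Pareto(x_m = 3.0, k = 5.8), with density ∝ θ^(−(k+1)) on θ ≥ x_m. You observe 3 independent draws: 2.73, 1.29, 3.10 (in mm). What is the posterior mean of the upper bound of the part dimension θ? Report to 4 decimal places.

3.4974

A Pareto(scale x_m, shape k) prior on the upper bound θ of Uniform(0, θ) is conjugate: posterior is Pareto(max(x_m, max xᵢ), k + n).
Sample maximum = 3.10; prior scale x_m = 3.0 → posterior scale = max = 3.10.
Posterior shape = 5.8 + 3 = 8.8.
E[θ|data] = k·x_m/(k−1) = 8.8·3.10/7.8 = 3.4974.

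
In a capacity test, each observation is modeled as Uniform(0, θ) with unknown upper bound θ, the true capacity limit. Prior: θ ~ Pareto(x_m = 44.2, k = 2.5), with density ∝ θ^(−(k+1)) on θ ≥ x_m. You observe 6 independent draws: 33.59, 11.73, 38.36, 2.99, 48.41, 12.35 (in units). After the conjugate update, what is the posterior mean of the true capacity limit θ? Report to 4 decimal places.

A Pareto(scale x_m, shape k) prior on the upper bound θ of Uniform(0, θ) is conjugate: posterior is Pareto(max(x_m, max xᵢ), k + n).
Sample maximum = 48.41; prior scale x_m = 44.2 → posterior scale = max = 48.41.
Posterior shape = 2.5 + 6 = 8.5.
E[θ|data] = k·x_m/(k−1) = 8.5·48.41/7.5 = 54.8647.

54.8647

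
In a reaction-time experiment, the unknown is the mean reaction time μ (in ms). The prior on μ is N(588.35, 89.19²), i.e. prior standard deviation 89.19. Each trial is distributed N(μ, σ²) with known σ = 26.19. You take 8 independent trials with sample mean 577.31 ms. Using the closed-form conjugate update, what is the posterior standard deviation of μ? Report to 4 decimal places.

For Normal data with known variance σ², a Normal(μ₀, σ₀²) prior on μ is conjugate. Posterior precision = 1/σ₀² + n/σ²; posterior mean is the precision-weighted average of μ₀ and x̄.
σ₀² = 89.19² = 7954.8561, σ² = 26.19² = 685.9161; σ² + n·σ₀² = 685.9161 + 8·7954.8561 = 64324.7649.
Posterior precision = 1/σ₀² + n/σ² = 1/7954.8561 + 8/685.9161 = (σ² + n·σ₀²)/(σ₀²σ²) = 64324.7649/(7954.8561·685.9161); posterior variance σₙ² = σ₀²σ²/(σ² + n·σ₀²) = 7954.8561·685.9161/64324.7649 = 84.825244.
Posterior SD = √σₙ² = √(7954.8561·685.9161/64324.7649) = 9.2101.

9.2101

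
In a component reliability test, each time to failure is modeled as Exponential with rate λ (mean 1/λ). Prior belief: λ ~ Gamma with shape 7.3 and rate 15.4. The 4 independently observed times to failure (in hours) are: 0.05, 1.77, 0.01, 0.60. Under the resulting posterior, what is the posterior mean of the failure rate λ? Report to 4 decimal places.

With a Gamma(shape α, rate β) prior on the exponential rate λ, the posterior after n observations with total T = Σxᵢ is Gamma(α+n, β+T).
Sum of observations T = 2.43 hours; n = 4.
Posterior: Gamma(7.3+4, 15.4+2.43) = Gamma(11.3, 17.83).
Posterior mean of λ = α/β = 11.3/17.83 = 0.6338.

0.6338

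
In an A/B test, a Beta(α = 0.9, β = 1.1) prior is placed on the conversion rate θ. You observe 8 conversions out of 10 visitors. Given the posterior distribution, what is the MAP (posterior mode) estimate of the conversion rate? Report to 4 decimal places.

The Beta prior is conjugate to a Binomial/Bernoulli likelihood; the update adds successes to α and failures to β.
Posterior: Beta(α+k, β+n−k) = Beta(0.9+8, 1.1+2) = Beta(8.9, 3.1).
Mode of Beta(a,b) for a,b>1 is (a−1)/(a+b−2) = 7.9/10.0 = 0.7900.

0.7900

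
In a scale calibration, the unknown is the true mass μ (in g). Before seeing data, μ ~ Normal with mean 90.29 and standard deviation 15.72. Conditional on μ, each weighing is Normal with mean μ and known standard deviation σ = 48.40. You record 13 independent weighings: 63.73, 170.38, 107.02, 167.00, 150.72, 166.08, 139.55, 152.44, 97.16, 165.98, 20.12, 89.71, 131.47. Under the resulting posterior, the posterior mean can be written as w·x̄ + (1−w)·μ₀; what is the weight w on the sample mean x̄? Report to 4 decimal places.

0.5783

For Normal data with known variance σ², a Normal(μ₀, σ₀²) prior on μ is conjugate. Posterior precision = 1/σ₀² + n/σ²; posterior mean is the precision-weighted average of μ₀ and x̄.
σ₀² = 15.72² = 247.1184, σ² = 48.40² = 2342.56. Prior precision 1/σ₀² = 1/247.1184; data precision n/σ² = 13/2342.56.
w = (n/σ²)/(1/σ₀² + n/σ²) = n·σ₀²/(σ² + n·σ₀²) = 13·247.1184/(2342.56 + 13·247.1184) = 3212.5392/5555.0992 = 0.5783.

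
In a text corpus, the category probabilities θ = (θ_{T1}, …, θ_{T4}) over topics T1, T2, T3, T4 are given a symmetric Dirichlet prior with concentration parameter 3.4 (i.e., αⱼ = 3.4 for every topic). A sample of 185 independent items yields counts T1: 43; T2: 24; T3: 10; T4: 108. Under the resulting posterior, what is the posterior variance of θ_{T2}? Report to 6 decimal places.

0.000596

The Dirichlet prior is conjugate to the Multinomial likelihood: each posterior αⱼ = prior αⱼ + observed count nⱼ.
Posterior concentration: (46.4, 27.4, 13.4, 111.4), total = 198.6.
Var[θ_j] = α_j(Σα−α_j)/((Σα)²(Σα+1)) = 27.4·171.2/(198.6²·199.6) = 0.000596.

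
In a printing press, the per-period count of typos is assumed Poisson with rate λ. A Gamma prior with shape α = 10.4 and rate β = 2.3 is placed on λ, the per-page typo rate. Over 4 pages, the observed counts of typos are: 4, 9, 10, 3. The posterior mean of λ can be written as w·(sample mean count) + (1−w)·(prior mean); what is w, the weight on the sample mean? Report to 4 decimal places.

0.6349

With a Gamma(shape α, rate β) prior, the Poisson likelihood is conjugate: the posterior is Gamma(α + ΣXᵢ, β + n).
Posterior mean = (α₀+S)/(β₀+n) = [n/(β₀+n)]·(S/n) + [β₀/(β₀+n)]·(α₀/β₀), so only n and β₀ enter the weight.
Weight on data w = n/(β₀+n) = 4/(2.3+4) = 4/6.3 = 0.6349.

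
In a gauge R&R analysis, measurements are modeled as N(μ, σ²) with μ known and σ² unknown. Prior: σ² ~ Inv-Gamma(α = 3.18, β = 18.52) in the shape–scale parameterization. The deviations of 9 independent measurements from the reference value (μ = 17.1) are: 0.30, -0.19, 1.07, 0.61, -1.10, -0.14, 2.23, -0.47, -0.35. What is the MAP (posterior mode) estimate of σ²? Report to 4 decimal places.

2.6054

With known mean μ and an Inverse-Gamma(α, β) prior on σ², the Normal likelihood is conjugate: posterior is Inv-Gamma(α + n/2, β + Σ(xᵢ−μ)²/2).
Σ(xᵢ−μ)² = (0.30)² + (-0.19)² + (1.07)² + (0.61)² + (-1.10)² + (-0.14)² + (2.23)² + (-0.47)² + (-0.35)² = 8.1890.
Posterior: Inv-Gamma(3.18 + 9/2, 18.52 + 8.1890/2) = Inv-Gamma(7.68, 22.61450).
Mode = β/(α+1) = 22.61450/8.68 = 2.6054.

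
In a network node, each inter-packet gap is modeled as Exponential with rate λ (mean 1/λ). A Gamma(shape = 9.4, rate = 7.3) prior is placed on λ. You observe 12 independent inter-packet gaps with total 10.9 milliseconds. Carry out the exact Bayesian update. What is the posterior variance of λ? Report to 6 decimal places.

With a Gamma(shape α, rate β) prior on the exponential rate λ, the posterior after n observations with total T = Σxᵢ is Gamma(α+n, β+T).
Posterior: Gamma(9.4+12, 7.3+10.9) = Gamma(21.4, 18.2).
Var = α/β² = 0.064606.

0.064606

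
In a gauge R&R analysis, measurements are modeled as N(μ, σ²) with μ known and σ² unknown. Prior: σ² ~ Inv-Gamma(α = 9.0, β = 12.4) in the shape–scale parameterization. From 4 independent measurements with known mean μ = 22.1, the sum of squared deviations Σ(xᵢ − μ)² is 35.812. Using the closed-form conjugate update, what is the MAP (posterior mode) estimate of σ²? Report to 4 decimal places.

2.5255

With known mean μ and an Inverse-Gamma(α, β) prior on σ², the Normal likelihood is conjugate: posterior is Inv-Gamma(α + n/2, β + Σ(xᵢ−μ)²/2).
Posterior: Inv-Gamma(9.0 + 4/2, 12.4 + 35.812/2) = Inv-Gamma(11.00, 30.3060).
Mode = β/(α+1) = 30.3060/12.00 = 2.5255.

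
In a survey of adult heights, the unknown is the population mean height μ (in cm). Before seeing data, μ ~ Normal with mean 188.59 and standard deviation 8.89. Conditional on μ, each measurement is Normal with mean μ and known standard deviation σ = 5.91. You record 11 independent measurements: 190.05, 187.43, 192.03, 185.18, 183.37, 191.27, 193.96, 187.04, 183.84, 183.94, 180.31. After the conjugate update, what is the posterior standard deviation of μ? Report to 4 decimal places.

1.7472

For Normal data with known variance σ², a Normal(μ₀, σ₀²) prior on μ is conjugate. Posterior precision = 1/σ₀² + n/σ²; posterior mean is the precision-weighted average of μ₀ and x̄.
σ₀² = 8.89² = 79.0321, σ² = 5.91² = 34.9281; σ² + n·σ₀² = 34.9281 + 11·79.0321 = 904.2812.
Posterior precision = 1/σ₀² + n/σ² = 1/79.0321 + 11/34.9281 = (σ² + n·σ₀²)/(σ₀²σ²) = 904.2812/(79.0321·34.9281); posterior variance σₙ² = σ₀²σ²/(σ² + n·σ₀²) = 79.0321·34.9281/904.2812 = 3.052636.
Posterior SD = √σₙ² = √(79.0321·34.9281/904.2812) = 1.7472.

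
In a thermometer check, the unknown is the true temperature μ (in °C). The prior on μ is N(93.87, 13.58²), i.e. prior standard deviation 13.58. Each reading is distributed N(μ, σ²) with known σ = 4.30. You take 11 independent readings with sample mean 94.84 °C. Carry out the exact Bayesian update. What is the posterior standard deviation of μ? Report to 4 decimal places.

1.2906

For Normal data with known variance σ², a Normal(μ₀, σ₀²) prior on μ is conjugate. Posterior precision = 1/σ₀² + n/σ²; posterior mean is the precision-weighted average of μ₀ and x̄.
σ₀² = 13.58² = 184.4164, σ² = 4.30² = 18.49; σ² + n·σ₀² = 18.49 + 11·184.4164 = 2047.0704.
Posterior precision = 1/σ₀² + n/σ² = 1/184.4164 + 11/18.49 = (σ² + n·σ₀²)/(σ₀²σ²) = 2047.0704/(184.4164·18.49); posterior variance σₙ² = σ₀²σ²/(σ² + n·σ₀²) = 184.4164·18.49/2047.0704 = 1.665726.
Posterior SD = √σₙ² = √(184.4164·18.49/2047.0704) = 1.2906.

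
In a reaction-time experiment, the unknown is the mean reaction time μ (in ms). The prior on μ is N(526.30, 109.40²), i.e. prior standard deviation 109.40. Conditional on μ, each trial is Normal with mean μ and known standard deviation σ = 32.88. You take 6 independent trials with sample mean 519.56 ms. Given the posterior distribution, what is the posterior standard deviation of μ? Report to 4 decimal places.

13.3233

For Normal data with known variance σ², a Normal(μ₀, σ₀²) prior on μ is conjugate. Posterior precision = 1/σ₀² + n/σ²; posterior mean is the precision-weighted average of μ₀ and x̄.
σ₀² = 109.40² = 11968.36, σ² = 32.88² = 1081.0944; σ² + n·σ₀² = 1081.0944 + 6·11968.36 = 72891.2544.
Posterior precision = 1/σ₀² + n/σ² = 1/11968.36 + 6/1081.0944 = (σ² + n·σ₀²)/(σ₀²σ²) = 72891.2544/(11968.36·1081.0944); posterior variance σₙ² = σ₀²σ²/(σ² + n·σ₀²) = 11968.36·1081.0944/72891.2544 = 177.510006.
Posterior SD = √σₙ² = √(11968.36·1081.0944/72891.2544) = 13.3233.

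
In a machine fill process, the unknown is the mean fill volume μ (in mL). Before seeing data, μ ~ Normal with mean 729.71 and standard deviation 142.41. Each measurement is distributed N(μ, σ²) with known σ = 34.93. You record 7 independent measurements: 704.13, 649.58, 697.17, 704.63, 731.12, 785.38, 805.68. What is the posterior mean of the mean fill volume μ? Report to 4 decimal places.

For Normal data with known variance σ², a Normal(μ₀, σ₀²) prior on μ is conjugate. Posterior precision = 1/σ₀² + n/σ²; posterior mean is the precision-weighted average of μ₀ and x̄.
Σxᵢ = 704.13 + 649.58 + 697.17 + 704.63 + 731.12 + 785.38 + 805.68 = 5077.69, so n·x̄ = 5077.69.
σ₀² = 142.41² = 20280.6081, σ² = 34.93² = 1220.1049; σ² + n·σ₀² = 1220.1049 + 7·20280.6081 = 143184.3616.
Posterior mean = (μ₀/σ₀² + n·x̄/σ²)/(1/σ₀² + n/σ²) = (σ²·μ₀ + σ₀²·n·x̄)/(σ² + n·σ₀²) = (1220.1049·729.71 + 20280.6081·5077.69)/143184.3616 = 103868963.689868/143184.3616 = 725.4211.

725.4211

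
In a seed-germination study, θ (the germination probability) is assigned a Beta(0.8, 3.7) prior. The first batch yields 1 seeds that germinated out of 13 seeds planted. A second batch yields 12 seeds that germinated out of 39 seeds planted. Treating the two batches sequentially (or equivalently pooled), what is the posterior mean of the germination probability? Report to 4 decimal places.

0.2442

The Beta prior is conjugate to a Binomial/Bernoulli likelihood; the update adds successes to α and failures to β.
After batch 1: Beta(0.8+1, 3.7+12) = Beta(1.8, 15.7).
After batch 2: Beta(1.8+12, 15.7+27) = Beta(13.8, 42.7).
Posterior mean = α/(α+β) = 13.8/56.5 = 0.2442.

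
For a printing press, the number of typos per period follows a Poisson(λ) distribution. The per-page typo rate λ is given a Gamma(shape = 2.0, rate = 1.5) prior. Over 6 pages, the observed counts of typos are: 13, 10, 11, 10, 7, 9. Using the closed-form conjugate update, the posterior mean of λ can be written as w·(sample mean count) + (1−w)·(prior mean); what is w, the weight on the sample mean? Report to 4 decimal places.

0.8000

With a Gamma(shape α, rate β) prior, the Poisson likelihood is conjugate: the posterior is Gamma(α + ΣXᵢ, β + n).
Posterior mean = (α₀+S)/(β₀+n) = [n/(β₀+n)]·(S/n) + [β₀/(β₀+n)]·(α₀/β₀), so only n and β₀ enter the weight.
Weight on data w = n/(β₀+n) = 6/(1.5+6) = 6/7.5 = 0.8000.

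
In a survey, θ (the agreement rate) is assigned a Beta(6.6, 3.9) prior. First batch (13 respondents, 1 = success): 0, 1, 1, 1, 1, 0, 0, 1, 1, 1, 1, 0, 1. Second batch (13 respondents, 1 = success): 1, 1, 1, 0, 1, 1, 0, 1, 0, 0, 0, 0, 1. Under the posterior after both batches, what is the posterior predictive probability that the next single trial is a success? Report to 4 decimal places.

0.6192

The Beta prior is conjugate to a Binomial/Bernoulli likelihood; the update adds successes to α and failures to β.
After batch 1: Beta(6.6+9, 3.9+4) = Beta(15.6, 7.9).
After batch 2: Beta(15.6+7, 7.9+6) = Beta(22.6, 13.9).
For a single future Bernoulli trial, P(success | data) = α/(α+β) = 0.6192.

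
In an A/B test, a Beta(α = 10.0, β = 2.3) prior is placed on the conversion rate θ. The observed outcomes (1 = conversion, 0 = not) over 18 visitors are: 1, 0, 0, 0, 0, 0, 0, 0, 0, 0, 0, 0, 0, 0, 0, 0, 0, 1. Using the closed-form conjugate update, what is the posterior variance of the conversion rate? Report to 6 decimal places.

0.007642

The Beta prior is conjugate to a Binomial/Bernoulli likelihood; the update adds successes to α and failures to β.
Posterior: Beta(α+k, β+n−k) = Beta(10.0+2, 2.3+16) = Beta(12.0, 18.3).
Var = αβ/((α+β)²(α+β+1)) = 12.0·18.3/(30.3²·31.3) = 0.007642.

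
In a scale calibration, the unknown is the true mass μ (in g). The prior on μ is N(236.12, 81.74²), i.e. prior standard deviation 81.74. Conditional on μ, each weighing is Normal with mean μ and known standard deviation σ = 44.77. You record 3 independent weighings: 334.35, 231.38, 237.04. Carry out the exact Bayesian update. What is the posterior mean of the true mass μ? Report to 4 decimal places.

For Normal data with known variance σ², a Normal(μ₀, σ₀²) prior on μ is conjugate. Posterior precision = 1/σ₀² + n/σ²; posterior mean is the precision-weighted average of μ₀ and x̄.
Σxᵢ = 334.35 + 231.38 + 237.04 = 802.77, so n·x̄ = 802.77.
σ₀² = 81.74² = 6681.4276, σ² = 44.77² = 2004.3529; σ² + n·σ₀² = 2004.3529 + 3·6681.4276 = 22048.6357.
Posterior mean = (μ₀/σ₀² + n·x̄/σ²)/(1/σ₀² + n/σ²) = (σ²·μ₀ + σ₀²·n·x̄)/(σ² + n·σ₀²) = (2004.3529·236.12 + 6681.4276·802.77)/22048.6357 = 5836917.4412/22048.6357 = 264.7292.

264.7292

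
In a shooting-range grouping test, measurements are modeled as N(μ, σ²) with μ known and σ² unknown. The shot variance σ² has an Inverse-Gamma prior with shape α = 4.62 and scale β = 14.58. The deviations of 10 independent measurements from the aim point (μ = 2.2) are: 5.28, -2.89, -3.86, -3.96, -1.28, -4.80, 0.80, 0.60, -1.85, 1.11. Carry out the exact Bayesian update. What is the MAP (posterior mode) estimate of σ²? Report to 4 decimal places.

With known mean μ and an Inverse-Gamma(α, β) prior on σ², the Normal likelihood is conjugate: posterior is Inv-Gamma(α + n/2, β + Σ(xᵢ−μ)²/2).
Σ(xᵢ−μ)² = (5.28)² + (-2.89)² + (-3.86)² + (-3.96)² + (-1.28)² + (-4.80)² + (0.80)² + (0.60)² + (-1.85)² + (1.11)² = 97.1447.
Posterior: Inv-Gamma(4.62 + 10/2, 14.58 + 97.1447/2) = Inv-Gamma(9.62, 63.15235).
Mode = β/(α+1) = 63.15235/10.62 = 5.9465.

5.9465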